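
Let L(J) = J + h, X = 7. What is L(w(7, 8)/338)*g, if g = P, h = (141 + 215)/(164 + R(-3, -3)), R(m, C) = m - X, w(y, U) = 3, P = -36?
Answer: -1087110/13013 ≈ -83.540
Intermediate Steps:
R(m, C) = -7 + m (R(m, C) = m - 1*7 = m - 7 = -7 + m)
h = 178/77 (h = (141 + 215)/(164 + (-7 - 3)) = 356/(164 - 10) = 356/154 = 356*(1/154) = 178/77 ≈ 2.3117)
g = -36
L(J) = 178/77 + J (L(J) = J + 178/77 = 178/77 + J)
L(w(7, 8)/338)*g = (178/77 + 3/338)*(-36) = (60395/26026)*(-36) = -1087110/13013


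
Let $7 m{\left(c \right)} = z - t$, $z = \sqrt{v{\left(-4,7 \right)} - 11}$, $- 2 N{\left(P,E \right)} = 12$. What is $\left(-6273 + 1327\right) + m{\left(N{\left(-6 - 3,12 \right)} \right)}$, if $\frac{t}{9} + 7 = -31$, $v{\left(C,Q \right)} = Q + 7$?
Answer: $- \frac{34280}{7} + \frac{\sqrt{3}}{7} \approx -4896.9$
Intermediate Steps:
$N{\left(P,E \right)} = -6$ ($N{\left(P,E \right)} = \left(- \frac{1}{2}\right) 12 = -6$)
$v{\left(C,Q \right)} = 7 + Q$
$t = -342$ ($t = -63 + 9 \left(-31\right) = -63 - 279 = -342$)
$z = \sqrt{3}$ ($z = \sqrt{\left(7 + 7\right) - 11} = \sqrt{14 - 11} = \sqrt{3} \approx 1.732$)
$m{\left(c \right)} = \frac{342}{7} + \frac{\sqrt{3}}{7}$ ($m{\left(c \right)} = \frac{\sqrt{3} - -342}{7} = \frac{\sqrt{3} + 342}{7} = \frac{342 + \sqrt{3}}{7} = \frac{342}{7} + \frac{\sqrt{3}}{7}$)
$\left(-6273 + 1327\right) + m{\left(N{\left(-6 - 3,12 \right)} \right)} = \left(-6273 + 1327\right) + \left(\frac{342}{7} + \frac{\sqrt{3}}{7}\right) = -4946 + \left(\frac{342}{7} + \frac{\sqrt{3}}{7}\right) = - \frac{34280}{7} + \frac{\sqrt{3}}{7}$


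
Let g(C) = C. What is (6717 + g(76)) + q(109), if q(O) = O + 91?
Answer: 6993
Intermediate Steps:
q(O) = 91 + O
(6717 + g(76)) + q(109) = (6717 + 76) + (91 + 109) = 6793 + 200 = 6993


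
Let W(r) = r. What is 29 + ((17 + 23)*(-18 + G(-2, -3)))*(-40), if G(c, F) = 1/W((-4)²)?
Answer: 28729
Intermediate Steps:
G(c, F) = 1/16 (G(c, F) = 1/((-4)²) = 1/16)
29 + ((17 + 23)*(-18 + G(-2, -3)))*(-40) = 29 + ((17 + 23)*(-18 + 1/16))*(-40) = 29 + (40*(-287/16))*(-40) = 29 - 1435/2*(-40) = 29 + 28700 = 28729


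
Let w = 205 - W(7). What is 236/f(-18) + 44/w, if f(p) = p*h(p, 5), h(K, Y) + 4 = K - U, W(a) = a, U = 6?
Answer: 29/42 ≈ 0.69048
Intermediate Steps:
w = 198 (w = 205 - 1*7 = 205 - 7 = 198)
h(K, Y) = -10 + K (h(K, Y) = -4 + (K - 1*6) = -4 + (K - 6) = -4 + (-6 + K) = -10 + K)
f(p) = p*(-10 + p)
236/f(-18) + 44/w = 236/((-18*(-10 - 18))) + 44/198 = 236/((-18*(-28))) + 44*(1/198) = 236/504 + 2/9 = 236*(1/504) + 2/9 = 59/126 + 2/9 = 29/42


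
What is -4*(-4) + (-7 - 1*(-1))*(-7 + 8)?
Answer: 10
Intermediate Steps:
-4*(-4) + (-7 - 1*(-1))*(-7 + 8) = 16 + (-7 + 1)*1 = 16 - 6*1 = 16 - 6 = 10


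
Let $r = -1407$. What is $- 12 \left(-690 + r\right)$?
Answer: $25164$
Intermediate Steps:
$- 12 \left(-690 + r\right) = - 12 \left(-690 - 1407\right) = \left(-12\right) \left(-2097\right) = 25164$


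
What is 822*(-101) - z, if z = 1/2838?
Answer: -235616437/2838 ≈ -83022.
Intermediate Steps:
z = 1/2838 ≈ 0.00035236
822*(-101) - z = 822*(-101) - 1*1/2838 = -83022 - 1/2838 = -235616437/2838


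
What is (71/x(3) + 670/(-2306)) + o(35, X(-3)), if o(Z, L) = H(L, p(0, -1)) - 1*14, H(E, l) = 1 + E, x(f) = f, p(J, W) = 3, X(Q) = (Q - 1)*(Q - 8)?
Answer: 188087/3459 ≈ 54.376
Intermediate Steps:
X(Q) = (-1 + Q)*(-8 + Q)
o(Z, L) = -13 + L (o(Z, L) = (1 + L) - 1*14 = (1 + L) - 14 = -13 + L)
(71/x(3) + 670/(-2306)) + o(35, X(-3)) = (71/3 + 670/(-2306)) + (-13 + (8 + (-3)**2 - 9*(-3))) = (71*(1/3) + 670*(-1/2306)) + (-13 + (8 + 9 + 27)) = (71/3 - 335/1153) + (-13 + 44) = 80858/3459 + 31 = 188087/3459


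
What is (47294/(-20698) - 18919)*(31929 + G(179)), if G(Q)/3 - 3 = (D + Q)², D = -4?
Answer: -24244613209314/10349 ≈ -2.3427e+9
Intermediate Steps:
G(Q) = 9 + 3*(-4 + Q)²
(47294/(-20698) - 18919)*(31929 + G(179)) = (47294/(-20698) - 18919)*(31929 + (9 + 3*(-4 + 179)²)) = (47294*(-1/20698) - 18919)*(31929 + (9 + 3*175²)) = (-23647/10349 - 18919)*(31929 + (9 + 3*30625)) = -195816378*(31929 + (9 + 91875))/10349 = -195816378*(31929 + 91884)/10349 = -195816378/10349*123813 = -24244613209314/10349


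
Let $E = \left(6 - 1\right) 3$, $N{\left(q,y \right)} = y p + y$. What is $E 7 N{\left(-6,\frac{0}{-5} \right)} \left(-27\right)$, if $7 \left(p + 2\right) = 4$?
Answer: $0$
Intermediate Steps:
$p = - \frac{10}{7}$ ($p = -2 + \frac{1}{7} \cdot 4 = -2 + \frac{4}{7} = - \frac{10}{7} \approx -1.4286$)
$N{\left(q,y \right)} = - \frac{3 y}{7}$ ($N{\left(q,y \right)} = y \left(- \frac{10}{7}\right) + y = - \frac{10 y}{7} + y = - \frac{3 y}{7}$)
$E = 15$ ($E = 5 \cdot 3 = 15$)
$E 7 N{\left(-6,\frac{0}{-5} \right)} \left(-27\right) = 15 \cdot 7 \left(- \frac{3 \frac{0}{-5}}{7}\right) \left(-27\right) = 105 \left(- \frac{3 \cdot 0 \left(- \frac{1}{5}\right)}{7}\right) \left(-27\right) = 105 \left(\left(- \frac{3}{7}\right) 0\right) \left(-27\right) = 105 \cdot 0 \left(-27\right) = 0 \left(-27\right) = 0$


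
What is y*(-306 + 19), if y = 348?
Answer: -99876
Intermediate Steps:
y*(-306 + 19) = 348*(-306 + 19) = 348*(-287) = -99876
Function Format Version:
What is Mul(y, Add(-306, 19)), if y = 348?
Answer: -99876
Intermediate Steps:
Mul(y, Add(-306, 19)) = Mul(348, Add(-306, 19)) = Mul(348, -287) = -99876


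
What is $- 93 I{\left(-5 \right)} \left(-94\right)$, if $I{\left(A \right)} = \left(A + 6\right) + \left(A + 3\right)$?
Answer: $-8742$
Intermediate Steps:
$I{\left(A \right)} = 9 + 2 A$ ($I{\left(A \right)} = \left(6 + A\right) + \left(3 + A\right) = 9 + 2 A$)
$- 93 I{\left(-5 \right)} \left(-94\right) = - 93 \left(9 + 2 \left(-5\right)\right) \left(-94\right) = - 93 \left(9 - 10\right) \left(-94\right) = \left(-93\right) \left(-1\right) \left(-94\right) = 93 \left(-94\right) = -8742$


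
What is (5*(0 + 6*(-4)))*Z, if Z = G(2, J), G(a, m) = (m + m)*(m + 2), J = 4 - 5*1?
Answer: 240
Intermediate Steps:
J = -1 (J = 4 - 5 = -1)
G(a, m) = 2*m*(2 + m) (G(a, m) = (2*m)*(2 + m) = 2*m*(2 + m))
Z = -2 (Z = 2*(-1)*(2 - 1) = 2*(-1)*1 = -2)
(5*(0 + 6*(-4)))*Z = (5*(0 + 6*(-4)))*(-2) = (5*(0 - 24))*(-2) = (5*(-24))*(-2) = -120*(-2) = 240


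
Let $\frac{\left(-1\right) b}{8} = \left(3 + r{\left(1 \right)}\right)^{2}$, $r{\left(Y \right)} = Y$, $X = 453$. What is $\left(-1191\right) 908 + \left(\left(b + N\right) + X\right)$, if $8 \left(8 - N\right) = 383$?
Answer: $- \frac{8649143}{8} \approx -1.0811 \cdot 10^{6}$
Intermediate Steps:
$N = - \frac{319}{8}$ ($N = 8 - \frac{383}{8} = - \frac{319}{8} \approx -39.875$)
$b = -128$ ($b = - 8 \left(3 + 1\right)^{2} = - 8 \cdot 4^{2} = \left(-8\right) 16 = -128$)
$\left(-1191\right) 908 + \left(\left(b + N\right) + X\right) = \left(-1191\right) 908 + \left(\left(-128 - \frac{319}{8}\right) + 453\right) = -1081428 + \left(- \frac{1343}{8} + 453\right) = -1081428 + \frac{2281}{8} = - \frac{8649143}{8}$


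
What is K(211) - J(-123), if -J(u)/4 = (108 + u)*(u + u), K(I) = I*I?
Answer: 59281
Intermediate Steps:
K(I) = I²
J(u) = -8*u*(108 + u) (J(u) = -4*(108 + u)*(u + u) = -4*(108 + u)*2*u = -8*u*(108 + u))
K(211) - J(-123) = 211² - (-8)*(-123)*(108 - 123) = 44521 - (-8)*(-123)*(-15) = 44521 - 1*(-14760) = 44521 + 14760 = 59281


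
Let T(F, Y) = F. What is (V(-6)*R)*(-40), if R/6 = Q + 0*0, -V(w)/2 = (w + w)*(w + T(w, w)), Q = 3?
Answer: 207360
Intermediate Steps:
V(w) = -8*w² (V(w) = -2*(w + w)*(w + w) = -2*2*w*2*w = -8*w²)
R = 18 (R = 6*(3 + 0*0) = 6*(3 + 0) = 6*3 = 18)
(V(-6)*R)*(-40) = (-8*(-6)²*18)*(-40) = (-8*36*18)*(-40) = -288*18*(-40) = -5184*(-40) = 207360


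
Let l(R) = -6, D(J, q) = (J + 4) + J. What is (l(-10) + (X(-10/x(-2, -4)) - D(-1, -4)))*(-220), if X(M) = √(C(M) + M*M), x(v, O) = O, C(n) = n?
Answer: 1760 - 110*√35 ≈ 1109.2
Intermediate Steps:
D(J, q) = 4 + 2*J (D(J, q) = (4 + J) + J = 4 + 2*J)
X(M) = √(M + M²) (X(M) = √(M + M*M) = √(M + M²))
(l(-10) + (X(-10/x(-2, -4)) - D(-1, -4)))*(-220) = (-6 + (√((-10/(-4))*(1 - 10/(-4))) - (4 + 2*(-1))))*(-220) = (-6 + (√((-10*(-¼))*(1 - 10*(-¼))) - (4 - 2)))*(-220) = (-6 + (√(5*(1 + 5/2)/2) - 1*2))*(-220) = (-6 + (√((5/2)*(7/2)) - 2))*(-220) = (-6 + (√(35/4) - 2))*(-220) = (-6 + (√35/2 - 2))*(-220) = (-6 + (-2 + √35/2))*(-220) = (-8 + √35/2)*(-220) = 1760 - 110*√35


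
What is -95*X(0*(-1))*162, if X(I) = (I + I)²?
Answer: 0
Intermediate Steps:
X(I) = 4*I² (X(I) = (2*I)² = 4*I²)
-95*X(0*(-1))*162 = -380*(0*(-1))²*162 = -380*0²*162 = -380*0*162 = -95*0*162 = 0*162 = 0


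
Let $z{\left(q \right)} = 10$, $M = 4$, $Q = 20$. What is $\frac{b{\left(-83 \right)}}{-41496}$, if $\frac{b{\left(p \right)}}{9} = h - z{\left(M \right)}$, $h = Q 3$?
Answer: $- \frac{75}{6916} \approx -0.010844$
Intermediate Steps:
$h = 60$ ($h = 20 \cdot 3 = 60$)
$b{\left(p \right)} = 450$ ($b{\left(p \right)} = 9 \left(60 - 10\right) = 9 \cdot 50 = 450$)
$\frac{b{\left(-83 \right)}}{-41496} = \frac{450}{-41496} = 450 \left(- \frac{1}{41496}\right) = - \frac{75}{6916}$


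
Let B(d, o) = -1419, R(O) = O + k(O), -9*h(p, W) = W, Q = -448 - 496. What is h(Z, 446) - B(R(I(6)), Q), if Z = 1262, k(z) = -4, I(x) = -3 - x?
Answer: 12325/9 ≈ 1369.4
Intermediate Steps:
Q = -944
h(p, W) = -W/9
R(O) = -4 + O (R(O) = O - 4 = -4 + O)
h(Z, 446) - B(R(I(6)), Q) = -1/9*446 - 1*(-1419) = -446/9 + 1419 = 12325/9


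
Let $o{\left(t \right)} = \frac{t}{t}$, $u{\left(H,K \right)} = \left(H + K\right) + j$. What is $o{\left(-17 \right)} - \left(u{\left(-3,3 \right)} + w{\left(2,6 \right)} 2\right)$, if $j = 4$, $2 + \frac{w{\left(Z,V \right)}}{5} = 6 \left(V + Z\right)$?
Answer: $-463$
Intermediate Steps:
$w{\left(Z,V \right)} = -10 + 30 V + 30 Z$ ($w{\left(Z,V \right)} = -10 + 5 \cdot 6 \left(V + Z\right) = -10 + 5 \left(6 V + 6 Z\right) = -10 + \left(30 V + 30 Z\right) = -10 + 30 V + 30 Z$)
$u{\left(H,K \right)} = 4 + H + K$ ($u{\left(H,K \right)} = \left(H + K\right) + 4 = 4 + H + K$)
$o{\left(t \right)} = 1$
$o{\left(-17 \right)} - \left(u{\left(-3,3 \right)} + w{\left(2,6 \right)} 2\right) = 1 - \left(\left(4 - 3 + 3\right) + \left(-10 + 30 \cdot 6 + 30 \cdot 2\right) 2\right) = 1 - \left(4 + \left(-10 + 180 + 60\right) 2\right) = 1 - \left(4 + 230 \cdot 2\right) = 1 - \left(4 + 460\right) = 1 - 464 = -463$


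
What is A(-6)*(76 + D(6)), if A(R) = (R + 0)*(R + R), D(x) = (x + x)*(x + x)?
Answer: 15840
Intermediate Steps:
D(x) = 4*x**2 (D(x) = (2*x)*(2*x) = 4*x**2)
A(R) = 2*R**2 (A(R) = R*(2*R) = 2*R**2)
A(-6)*(76 + D(6)) = (2*(-6)**2)*(76 + 4*6**2) = (2*36)*(76 + 4*36) = 72*(76 + 144) = 72*220 = 15840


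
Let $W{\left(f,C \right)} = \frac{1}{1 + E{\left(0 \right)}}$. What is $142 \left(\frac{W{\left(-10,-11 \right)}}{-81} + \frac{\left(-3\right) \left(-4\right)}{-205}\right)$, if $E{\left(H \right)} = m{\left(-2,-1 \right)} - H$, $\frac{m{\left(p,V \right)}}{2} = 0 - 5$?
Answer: $- \frac{1213106}{149445} \approx -8.1174$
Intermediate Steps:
$m{\left(p,V \right)} = -10$ ($m{\left(p,V \right)} = 2 \left(0 - 5\right) = 2 \left(-5\right) = -10$)
$E{\left(H \right)} = -10 - H$
$W{\left(f,C \right)} = - \frac{1}{9}$ ($W{\left(f,C \right)} = \frac{1}{1 - 10} = \frac{1}{-9} = - \frac{1}{9}$)
$142 \left(\frac{W{\left(-10,-11 \right)}}{-81} + \frac{\left(-3\right) \left(-4\right)}{-205}\right) = 142 \left(- \frac{1}{9 \left(-81\right)} + \frac{\left(-3\right) \left(-4\right)}{-205}\right) = 142 \left(\left(- \frac{1}{9}\right) \left(- \frac{1}{81}\right) + 12 \left(- \frac{1}{205}\right)\right) = 142 \left(\frac{1}{729} - \frac{12}{205}\right) = 142 \left(- \frac{8543}{149445}\right) = - \frac{1213106}{149445}$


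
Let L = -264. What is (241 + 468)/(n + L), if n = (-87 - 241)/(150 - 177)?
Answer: -19143/6800 ≈ -2.8151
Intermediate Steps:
n = 328/27 (n = -328/(-27) = -328*(-1/27) = 328/27 ≈ 12.148)
(241 + 468)/(n + L) = (241 + 468)/(328/27 - 264) = 709/(-6800/27) = 709*(-27/6800) = -19143/6800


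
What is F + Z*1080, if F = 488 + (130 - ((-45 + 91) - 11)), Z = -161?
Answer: -173297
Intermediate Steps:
F = 583 (F = 488 + (130 - (46 - 11)) = 488 + (130 - 1*35) = 488 + (130 - 35) = 488 + 95 = 583)
F + Z*1080 = 583 - 161*1080 = 583 - 173880 = -173297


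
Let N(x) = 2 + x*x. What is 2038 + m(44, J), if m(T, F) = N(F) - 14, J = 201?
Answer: 42427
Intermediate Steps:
N(x) = 2 + x²
m(T, F) = -12 + F² (m(T, F) = (2 + F²) - 14 = -12 + F²)
2038 + m(44, J) = 2038 + (-12 + 201²) = 2038 + (-12 + 40401) = 2038 + 40389 = 42427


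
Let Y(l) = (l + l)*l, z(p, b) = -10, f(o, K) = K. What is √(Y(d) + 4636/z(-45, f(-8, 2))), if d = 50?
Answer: √113410/5 ≈ 67.353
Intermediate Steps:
Y(l) = 2*l² (Y(l) = (2*l)*l = 2*l²)
√(Y(d) + 4636/z(-45, f(-8, 2))) = √(2*50² + 4636/(-10)) = √(2*2500 + 4636*(-⅒)) = √(5000 - 2318/5) = √(22682/5) = √113410/5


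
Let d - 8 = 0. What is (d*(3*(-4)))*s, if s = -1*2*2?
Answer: 384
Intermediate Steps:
d = 8 (d = 8 + 0 = 8)
s = -4 (s = -2*2 = -4)
(d*(3*(-4)))*s = (8*(3*(-4)))*(-4) = (8*(-12))*(-4) = -96*(-4) = 384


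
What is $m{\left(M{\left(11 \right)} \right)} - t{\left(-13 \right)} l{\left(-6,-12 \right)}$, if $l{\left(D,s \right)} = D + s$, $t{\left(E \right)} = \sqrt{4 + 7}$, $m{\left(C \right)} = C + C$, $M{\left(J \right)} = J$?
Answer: $22 + 18 \sqrt{11} \approx 81.699$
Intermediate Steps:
$m{\left(C \right)} = 2 C$
$t{\left(E \right)} = \sqrt{11}$
$m{\left(M{\left(11 \right)} \right)} - t{\left(-13 \right)} l{\left(-6,-12 \right)} = 2 \cdot 11 - \sqrt{11} \left(-6 - 12\right) = 22 - \sqrt{11} \left(-18\right) = 22 - - 18 \sqrt{11} = 22 + 18 \sqrt{11}$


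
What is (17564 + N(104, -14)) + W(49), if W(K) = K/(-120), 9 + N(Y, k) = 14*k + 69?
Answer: 2091311/120 ≈ 17428.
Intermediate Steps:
N(Y, k) = 60 + 14*k (N(Y, k) = -9 + (14*k + 69) = -9 + (69 + 14*k) = 60 + 14*k)
W(K) = -K/120 (W(K) = K*(-1/120) = -K/120)
(17564 + N(104, -14)) + W(49) = (17564 + (60 + 14*(-14))) - 1/120*49 = (17564 + (60 - 196)) - 49/120 = (17564 - 136) - 49/120 = 17428 - 49/120 = 2091311/120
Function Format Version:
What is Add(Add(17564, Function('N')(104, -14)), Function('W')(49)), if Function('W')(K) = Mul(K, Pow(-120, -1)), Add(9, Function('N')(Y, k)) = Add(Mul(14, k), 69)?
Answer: Rational(2091311, 120) ≈ 17428.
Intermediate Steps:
Function('N')(Y, k) = Add(60, Mul(14, k)) (Function('N')(Y, k) = Add(-9, Add(Mul(14, k), 69)) = Add(-9, Add(69, Mul(14, k))) = Add(60, Mul(14, k)))
Function('W')(K) = Mul(Rational(-1, 120), K) (Function('W')(K) = Mul(K, Rational(-1, 120)) = Mul(Rational(-1, 120), K))
Add(Add(17564, Function('N')(104, -14)), Function('W')(49)) = Add(Add(17564, Add(60, Mul(14, -14))), Mul(Rational(-1, 120), 49)) = Add(Add(17564, Add(60, -196)), Rational(-49, 120)) = Add(Add(17564, -136), Rational(-49, 120)) = Add(17428, Rational(-49, 120)) = Rational(2091311, 120)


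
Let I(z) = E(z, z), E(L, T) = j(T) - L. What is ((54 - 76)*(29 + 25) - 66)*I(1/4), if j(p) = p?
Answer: 0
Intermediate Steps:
E(L, T) = T - L
I(z) = 0 (I(z) = z - z = 0)
((54 - 76)*(29 + 25) - 66)*I(1/4) = ((54 - 76)*(29 + 25) - 66)*0 = (-22*54 - 66)*0 = (-1188 - 66)*0 = -1254*0 = 0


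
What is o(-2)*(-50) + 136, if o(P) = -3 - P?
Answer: 186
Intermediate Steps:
o(-2)*(-50) + 136 = (-3 - 1*(-2))*(-50) + 136 = (-3 + 2)*(-50) + 136 = -1*(-50) + 136 = 50 + 136 = 186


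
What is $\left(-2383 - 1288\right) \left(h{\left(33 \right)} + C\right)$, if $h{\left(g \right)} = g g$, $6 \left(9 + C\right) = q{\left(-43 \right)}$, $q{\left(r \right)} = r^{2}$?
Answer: $- \frac{30575759}{6} \approx -5.096 \cdot 10^{6}$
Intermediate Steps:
$C = \frac{1795}{6}$ ($C = -9 + \frac{\left(-43\right)^{2}}{6} = -9 + \frac{1}{6} \cdot 1849 = -9 + \frac{1849}{6} = \frac{1795}{6} \approx 299.17$)
$h{\left(g \right)} = g^{2}$
$\left(-2383 - 1288\right) \left(h{\left(33 \right)} + C\right) = \left(-2383 - 1288\right) \left(33^{2} + \frac{1795}{6}\right) = - 3671 \left(1089 + \frac{1795}{6}\right) = \left(-3671\right) \frac{8329}{6} = - \frac{30575759}{6}$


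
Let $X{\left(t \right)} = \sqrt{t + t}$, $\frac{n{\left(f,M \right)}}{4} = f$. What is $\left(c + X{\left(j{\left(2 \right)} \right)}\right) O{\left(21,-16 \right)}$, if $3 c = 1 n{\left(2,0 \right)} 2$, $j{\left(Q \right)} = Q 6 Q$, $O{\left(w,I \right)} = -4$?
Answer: $- \frac{64}{3} - 16 \sqrt{3} \approx -49.046$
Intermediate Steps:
$n{\left(f,M \right)} = 4 f$
$j{\left(Q \right)} = 6 Q^{2}$ ($j{\left(Q \right)} = 6 Q Q = 6 Q^{2}$)
$c = \frac{16}{3}$ ($c = \frac{1 \cdot 4 \cdot 2 \cdot 2}{3} = \frac{1 \cdot 8 \cdot 2}{3} = \frac{8 \cdot 2}{3} = \frac{1}{3} \cdot 16 = \frac{16}{3} \approx 5.3333$)
$X{\left(t \right)} = \sqrt{2} \sqrt{t}$ ($X{\left(t \right)} = \sqrt{2 t} = \sqrt{2} \sqrt{t}$)
$\left(c + X{\left(j{\left(2 \right)} \right)}\right) O{\left(21,-16 \right)} = \left(\frac{16}{3} + \sqrt{2} \sqrt{6 \cdot 2^{2}}\right) \left(-4\right) = \left(\frac{16}{3} + \sqrt{2} \sqrt{6 \cdot 4}\right) \left(-4\right) = \left(\frac{16}{3} + \sqrt{2} \sqrt{24}\right) \left(-4\right) = \left(\frac{16}{3} + \sqrt{2} \cdot 2 \sqrt{6}\right) \left(-4\right) = \left(\frac{16}{3} + 4 \sqrt{3}\right) \left(-4\right) = - \frac{64}{3} - 16 \sqrt{3}$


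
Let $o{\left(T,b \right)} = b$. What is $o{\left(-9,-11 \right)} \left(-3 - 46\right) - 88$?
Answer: $451$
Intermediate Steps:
$o{\left(-9,-11 \right)} \left(-3 - 46\right) - 88 = - 11 \left(-3 - 46\right) - 88 = \left(-11\right) \left(-49\right) - 88 = 539 - 88 = 451$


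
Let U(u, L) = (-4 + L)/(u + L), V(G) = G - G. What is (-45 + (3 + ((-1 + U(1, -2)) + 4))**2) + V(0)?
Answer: 99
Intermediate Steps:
V(G) = 0
U(u, L) = (-4 + L)/(L + u)
(-45 + (3 + ((-1 + U(1, -2)) + 4))**2) + V(0) = (-45 + (3 + ((-1 + (-4 - 2)/(-2 + 1)) + 4))**2) + 0 = (-45 + (3 + ((-1 - 6/(-1)) + 4))**2) + 0 = (-45 + (3 + ((-1 - 1*(-6)) + 4))**2) + 0 = (-45 + (3 + ((-1 + 6) + 4))**2) + 0 = (-45 + (3 + (5 + 4))**2) + 0 = (-45 + (3 + 9)**2) + 0 = (-45 + 12**2) + 0 = (-45 + 144) + 0 = 99 + 0 = 99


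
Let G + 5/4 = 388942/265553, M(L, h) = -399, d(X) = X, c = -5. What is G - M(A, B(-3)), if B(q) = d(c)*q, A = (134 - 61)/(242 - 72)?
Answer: 424050591/1062212 ≈ 399.21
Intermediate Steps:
A = 73/170 ≈ 0.42941
B(q) = -5*q
G = 228003/1062212 (G = -5/4 + 388942/265553 = 228003/1062212 ≈ 0.21465)
G - M(A, B(-3)) = 228003/1062212 - 1*(-399) = 228003/1062212 + 399 = 424050591/1062212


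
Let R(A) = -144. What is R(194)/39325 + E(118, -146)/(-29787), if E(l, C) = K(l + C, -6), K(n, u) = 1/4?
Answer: -17196637/4685495100 ≈ -0.0036702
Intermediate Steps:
K(n, u) = ¼
E(l, C) = ¼
R(194)/39325 + E(118, -146)/(-29787) = -144/39325 + (¼)/(-29787) = -144*1/39325 + (¼)*(-1/29787) = -144/39325 - 1/119148 = -17196637/4685495100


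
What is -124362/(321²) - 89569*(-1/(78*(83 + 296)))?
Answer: 616987765/338455338 ≈ 1.8230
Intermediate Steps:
-124362/(321²) - 89569*(-1/(78*(83 + 296))) = -124362/103041 - 89569/((-78*379)) = -124362*1/103041 - 89569/(-29562) = -13818/11449 - 89569*(-1/29562) = -13818/11449 + 89569/29562 = 616987765/338455338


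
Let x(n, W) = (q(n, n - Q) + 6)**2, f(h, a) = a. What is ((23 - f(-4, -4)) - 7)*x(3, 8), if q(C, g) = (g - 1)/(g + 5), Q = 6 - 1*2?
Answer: 605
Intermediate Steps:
Q = 4 (Q = 6 - 2 = 4)
q(C, g) = (-1 + g)/(5 + g)
x(n, W) = (6 + (-5 + n)/(1 + n))**2 (x(n, W) = ((-1 + (n - 1*4))/(5 + (n - 1*4)) + 6)**2 = ((-1 + (n - 4))/(5 + (n - 4)) + 6)**2 = ((-1 + (-4 + n))/(5 + (-4 + n)) + 6)**2 = ((-5 + n)/(1 + n) + 6)**2 = (6 + (-5 + n)/(1 + n))**2)
((23 - f(-4, -4)) - 7)*x(3, 8) = ((23 - 1*(-4)) - 7)*((1 + 7*3)**2/(1 + 3)**2) = ((23 + 4) - 7)*((1 + 21)**2/4**2) = (27 - 7)*((1/16)*22**2) = 20*((1/16)*484) = 20*(121/4) = 605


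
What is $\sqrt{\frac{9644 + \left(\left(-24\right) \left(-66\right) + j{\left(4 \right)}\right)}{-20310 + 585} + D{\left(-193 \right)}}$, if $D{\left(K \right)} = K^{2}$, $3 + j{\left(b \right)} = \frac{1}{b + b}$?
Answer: $\frac{7 \sqrt{189289228278}}{15780} \approx 193.0$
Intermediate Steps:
$j{\left(b \right)} = -3 + \frac{1}{2 b}$ ($j{\left(b \right)} = -3 + \frac{1}{b + b} = -3 + \frac{1}{2 b}$)
$\sqrt{\frac{9644 + \left(\left(-24\right) \left(-66\right) + j{\left(4 \right)}\right)}{-20310 + 585} + D{\left(-193 \right)}} = \sqrt{\frac{9644 - \left(-1581 - \frac{1}{8}\right)}{-20310 + 585} + \left(-193\right)^{2}} = \sqrt{\frac{9644 + \left(1584 + \left(-3 + \frac{1}{2} \cdot \frac{1}{4}\right)\right)}{-19725} + 37249} = \sqrt{\left(9644 + \left(1584 + \left(-3 + \frac{1}{8}\right)\right)\right) \left(- \frac{1}{19725}\right) + 37249} = \sqrt{\left(9644 + \left(1584 - \frac{23}{8}\right)\right) \left(- \frac{1}{19725}\right) + 37249} = \sqrt{\left(9644 + \frac{12649}{8}\right) \left(- \frac{1}{19725}\right) + 37249} = \sqrt{\frac{89801}{8} \left(- \frac{1}{19725}\right) + 37249} = \sqrt{- \frac{89801}{157800} + 37249} = \sqrt{\frac{5877802399}{157800}} = \frac{7 \sqrt{189289228278}}{15780}$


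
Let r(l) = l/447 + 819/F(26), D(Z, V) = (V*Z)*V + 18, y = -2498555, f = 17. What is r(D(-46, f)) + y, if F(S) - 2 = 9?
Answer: -12285174878/4917 ≈ -2.4985e+6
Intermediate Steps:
F(S) = 11 (F(S) = 2 + 9 = 11)
D(Z, V) = 18 + Z*V**2 (D(Z, V) = Z*V**2 + 18 = 18 + Z*V**2)
r(l) = 819/11 + l/447 (r(l) = l/447 + 819/11 = 819/11 + l/447)
r(D(-46, f)) + y = (819/11 + (18 - 46*17**2)/447) - 2498555 = (819/11 + (18 - 46*289)/447) - 2498555 = (819/11 + (18 - 13294)/447) - 2498555 = (819/11 + (1/447)*(-13276)) - 2498555 = (819/11 - 13276/447) - 2498555 = 220057/4917 - 2498555 = -12285174878/4917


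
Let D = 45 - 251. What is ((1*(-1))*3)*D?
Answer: 618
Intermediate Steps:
D = -206
((1*(-1))*3)*D = ((1*(-1))*3)*(-206) = -1*3*(-206) = -3*(-206) = 618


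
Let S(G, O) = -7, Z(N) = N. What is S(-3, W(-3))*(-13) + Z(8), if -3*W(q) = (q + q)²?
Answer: 99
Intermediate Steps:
W(q) = -4*q²/3 (W(q) = -(q + q)²/3 = -4*q²/3)
S(-3, W(-3))*(-13) + Z(8) = -7*(-13) + 8 = 91 + 8 = 99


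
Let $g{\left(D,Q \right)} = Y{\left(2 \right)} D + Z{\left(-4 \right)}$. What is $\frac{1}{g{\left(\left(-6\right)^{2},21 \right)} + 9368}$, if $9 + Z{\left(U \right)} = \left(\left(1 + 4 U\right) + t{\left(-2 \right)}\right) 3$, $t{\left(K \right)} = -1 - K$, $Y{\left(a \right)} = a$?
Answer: $\frac{1}{9389} \approx 0.00010651$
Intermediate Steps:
$Z{\left(U \right)} = -3 + 12 U$ ($Z{\left(U \right)} = -9 + \left(\left(1 + 4 U\right) - -1\right) 3 = -9 + \left(\left(1 + 4 U\right) + \left(-1 + 2\right)\right) 3 = -9 + \left(\left(1 + 4 U\right) + 1\right) 3 = -9 + \left(2 + 4 U\right) 3 = -9 + \left(6 + 12 U\right) = -3 + 12 U$)
$g{\left(D,Q \right)} = -51 + 2 D$ ($g{\left(D,Q \right)} = 2 D + \left(-3 + 12 \left(-4\right)\right) = 2 D - 51 = -51 + 2 D$)
$\frac{1}{g{\left(\left(-6\right)^{2},21 \right)} + 9368} = \frac{1}{\left(-51 + 2 \left(-6\right)^{2}\right) + 9368} = \frac{1}{\left(-51 + 2 \cdot 36\right) + 9368} = \frac{1}{\left(-51 + 72\right) + 9368} = \frac{1}{21 + 9368} = \frac{1}{9389}$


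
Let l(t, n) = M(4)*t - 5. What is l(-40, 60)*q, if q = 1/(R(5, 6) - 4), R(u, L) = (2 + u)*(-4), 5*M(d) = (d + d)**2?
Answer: 517/32 ≈ 16.156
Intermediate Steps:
M(d) = 4*d**2/5 (M(d) = (d + d)**2/5 = (2*d)**2/5 = (4*d**2)/5 = 4*d**2/5)
l(t, n) = -5 + 64*t/5 (l(t, n) = ((4/5)*4**2)*t - 5 = ((4/5)*16)*t - 5 = 64*t/5 - 5 = -5 + 64*t/5)
R(u, L) = -8 - 4*u
q = -1/32 (q = 1/((-8 - 4*5) - 4) = 1/((-8 - 20) - 4) = 1/(-28 - 4) = 1/(-32) = -1/32 ≈ -0.031250)
l(-40, 60)*q = (-5 + (64/5)*(-40))*(-1/32) = (-5 - 512)*(-1/32) = -517*(-1/32) = 517/32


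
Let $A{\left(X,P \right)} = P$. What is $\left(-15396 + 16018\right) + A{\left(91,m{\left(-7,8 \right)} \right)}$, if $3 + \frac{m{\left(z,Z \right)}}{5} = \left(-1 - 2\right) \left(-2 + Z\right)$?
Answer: $517$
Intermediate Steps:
$m{\left(z,Z \right)} = 15 - 15 Z$ ($m{\left(z,Z \right)} = -15 + 5 \left(-1 - 2\right) \left(-2 + Z\right) = -15 + 5 \left(- 3 \left(-2 + Z\right)\right) = -15 + 5 \left(6 - 3 Z\right) = -15 - \left(-30 + 15 Z\right) = 15 - 15 Z$)
$\left(-15396 + 16018\right) + A{\left(91,m{\left(-7,8 \right)} \right)} = \left(-15396 + 16018\right) + \left(15 - 120\right) = 622 + \left(15 - 120\right) = 622 - 105 = 517$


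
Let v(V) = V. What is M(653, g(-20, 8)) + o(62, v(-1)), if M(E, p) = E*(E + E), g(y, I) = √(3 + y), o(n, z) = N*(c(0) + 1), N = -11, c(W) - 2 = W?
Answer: 852785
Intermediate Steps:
c(W) = 2 + W
o(n, z) = -33 (o(n, z) = -11*((2 + 0) + 1) = -11*(2 + 1) = -11*3 = -33)
M(E, p) = 2*E² (M(E, p) = E*(2*E) = 2*E²)
M(653, g(-20, 8)) + o(62, v(-1)) = 2*653² - 33 = 2*426409 - 33 = 852818 - 33 = 852785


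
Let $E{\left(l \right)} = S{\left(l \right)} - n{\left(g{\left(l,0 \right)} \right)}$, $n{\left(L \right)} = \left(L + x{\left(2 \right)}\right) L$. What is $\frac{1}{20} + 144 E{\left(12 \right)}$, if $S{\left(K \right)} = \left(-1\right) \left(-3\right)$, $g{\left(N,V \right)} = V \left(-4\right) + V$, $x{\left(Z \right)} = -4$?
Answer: $\frac{8641}{20} \approx 432.05$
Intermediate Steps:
$g{\left(N,V \right)} = - 3 V$ ($g{\left(N,V \right)} = - 4 V + V = - 3 V$)
$n{\left(L \right)} = L \left(-4 + L\right)$ ($n{\left(L \right)} = \left(L - 4\right) L = \left(-4 + L\right) L = L \left(-4 + L\right)$)
$S{\left(K \right)} = 3$
$E{\left(l \right)} = 3$ ($E{\left(l \right)} = 3 - \left(-3\right) 0 \left(-4 - 0\right) = 3 - 0 \left(-4 + 0\right) = 3 - 0 \left(-4\right) = 3 - 0 = 3 + 0 = 3$)
$\frac{1}{20} + 144 E{\left(12 \right)} = \frac{1}{20} + 144 \cdot 3 = \frac{1}{20} + 432 = \frac{8641}{20}$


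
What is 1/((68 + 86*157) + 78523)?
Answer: 1/92093 ≈ 1.0859e-5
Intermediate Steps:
1/((68 + 86*157) + 78523) = 1/((68 + 13502) + 78523) = 1/(13570 + 78523) = 1/92093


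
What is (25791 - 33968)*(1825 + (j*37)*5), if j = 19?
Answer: -43665180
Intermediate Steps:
(25791 - 33968)*(1825 + (j*37)*5) = (25791 - 33968)*(1825 + (19*37)*5) = -8177*(1825 + 703*5) = -8177*(1825 + 3515) = -8177*5340 = -43665180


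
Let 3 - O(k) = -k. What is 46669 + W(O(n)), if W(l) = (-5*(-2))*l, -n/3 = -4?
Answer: 46819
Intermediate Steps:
n = 12 (n = -3*(-4) = 12)
O(k) = 3 + k (O(k) = 3 - (-1)*k = 3 + k)
W(l) = 10*l
46669 + W(O(n)) = 46669 + 10*(3 + 12) = 46669 + 10*15 = 46669 + 150 = 46819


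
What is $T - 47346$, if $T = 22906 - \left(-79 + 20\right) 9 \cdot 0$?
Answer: $-24440$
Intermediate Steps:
$T = 22906$ ($T = 22906 - \left(-59\right) 0 = 22906 - 0 = 22906 + 0 = 22906$)
$T - 47346 = 22906 - 47346 = -24440$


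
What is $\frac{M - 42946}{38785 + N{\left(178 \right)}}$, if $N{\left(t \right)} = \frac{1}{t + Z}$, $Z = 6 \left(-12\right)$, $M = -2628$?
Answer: $- \frac{4830844}{4111211} \approx -1.175$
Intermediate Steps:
$Z = -72$
$N{\left(t \right)} = \frac{1}{-72 + t}$ ($N{\left(t \right)} = \frac{1}{t - 72} = \frac{1}{-72 + t}$)
$\frac{M - 42946}{38785 + N{\left(178 \right)}} = \frac{-2628 - 42946}{38785 + \frac{1}{-72 + 178}} = - \frac{45574}{38785 + \frac{1}{106}} = - \frac{45574}{\frac{4111211}{106}} = \left(-45574\right) \frac{106}{4111211} = - \frac{4830844}{4111211}$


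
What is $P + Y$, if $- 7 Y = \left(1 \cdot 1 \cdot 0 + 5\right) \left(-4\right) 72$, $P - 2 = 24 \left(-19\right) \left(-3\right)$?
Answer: $\frac{11030}{7} \approx 1575.7$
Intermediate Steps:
$P = 1370$ ($P = 2 + 24 \left(-19\right) \left(-3\right) = 2 - -1368 = 2 + 1368 = 1370$)
$Y = \frac{1440}{7}$ ($Y = - \frac{\left(1 \cdot 1 \cdot 0 + 5\right) \left(-4\right) 72}{7} = - \frac{\left(1 \cdot 0 + 5\right) \left(-4\right) 72}{7} = - \frac{\left(0 + 5\right) \left(-4\right) 72}{7} = - \frac{5 \left(-4\right) 72}{7} = - \frac{\left(-20\right) 72}{7} = \left(- \frac{1}{7}\right) \left(-1440\right) = \frac{1440}{7} \approx 205.71$)
$P + Y = 1370 + \frac{1440}{7} = \frac{11030}{7}$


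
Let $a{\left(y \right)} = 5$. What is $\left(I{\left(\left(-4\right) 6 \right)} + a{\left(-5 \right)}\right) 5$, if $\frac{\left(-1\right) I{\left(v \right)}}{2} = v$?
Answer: $265$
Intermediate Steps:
$I{\left(v \right)} = - 2 v$
$\left(I{\left(\left(-4\right) 6 \right)} + a{\left(-5 \right)}\right) 5 = \left(- 2 \left(\left(-4\right) 6\right) + 5\right) 5 = \left(\left(-2\right) \left(-24\right) + 5\right) 5 = \left(48 + 5\right) 5 = 53 \cdot 5 = 265$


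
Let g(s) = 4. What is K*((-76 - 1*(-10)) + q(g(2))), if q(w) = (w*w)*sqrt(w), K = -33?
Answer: 1122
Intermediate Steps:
q(w) = w**(5/2) (q(w) = w**2*sqrt(w) = w**(5/2))
K*((-76 - 1*(-10)) + q(g(2))) = -33*((-76 - 1*(-10)) + 4**(5/2)) = -33*((-76 + 10) + 32) = -33*(-66 + 32) = -33*(-34) = 1122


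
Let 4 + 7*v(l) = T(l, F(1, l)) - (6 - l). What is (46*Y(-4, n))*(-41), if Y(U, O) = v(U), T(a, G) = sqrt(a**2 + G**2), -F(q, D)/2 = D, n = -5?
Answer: 3772 - 7544*sqrt(5)/7 ≈ 1362.2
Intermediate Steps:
F(q, D) = -2*D
T(a, G) = sqrt(G**2 + a**2)
v(l) = -10/7 + l/7 + sqrt(5)*sqrt(l**2)/7 (v(l) = -4/7 + (sqrt((-2*l)**2 + l**2) - (6 - l))/7 = -4/7 + (sqrt(4*l**2 + l**2) + (-6 + l))/7 = -4/7 + (sqrt(5*l**2) + (-6 + l))/7 = -4/7 + (sqrt(5)*sqrt(l**2) + (-6 + l))/7 = -4/7 + (-6 + l + sqrt(5)*sqrt(l**2))/7 = -4/7 + (-6/7 + l/7 + sqrt(5)*sqrt(l**2)/7) = -10/7 + l/7 + sqrt(5)*sqrt(l**2)/7)
Y(U, O) = -10/7 + U/7 + sqrt(5)*sqrt(U**2)/7
(46*Y(-4, n))*(-41) = (46*(-10/7 + (1/7)*(-4) + sqrt(5)*sqrt((-4)**2)/7))*(-41) = (46*(-10/7 - 4/7 + sqrt(5)*sqrt(16)/7))*(-41) = (46*(-10/7 - 4/7 + (1/7)*sqrt(5)*4))*(-41) = (46*(-10/7 - 4/7 + 4*sqrt(5)/7))*(-41) = (46*(-2 + 4*sqrt(5)/7))*(-41) = (-92 + 184*sqrt(5)/7)*(-41) = 3772 - 7544*sqrt(5)/7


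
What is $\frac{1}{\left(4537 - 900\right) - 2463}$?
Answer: $\frac{1}{1174} \approx 0.00085179$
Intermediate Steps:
$\frac{1}{\left(4537 - 900\right) - 2463} = \frac{1}{3637 - 2463} = \frac{1}{1174}$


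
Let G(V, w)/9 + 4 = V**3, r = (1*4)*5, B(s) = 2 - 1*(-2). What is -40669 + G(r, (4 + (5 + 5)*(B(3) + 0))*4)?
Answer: 31295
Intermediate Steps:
B(s) = 4 (B(s) = 2 + 2 = 4)
r = 20 (r = 4*5 = 20)
G(V, w) = -36 + 9*V**3
-40669 + G(r, (4 + (5 + 5)*(B(3) + 0))*4) = -40669 + (-36 + 9*20**3) = -40669 + (-36 + 9*8000) = -40669 + (-36 + 72000) = -40669 + 71964 = 31295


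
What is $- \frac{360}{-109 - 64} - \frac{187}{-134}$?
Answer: $\frac{80591}{23182} \approx 3.4764$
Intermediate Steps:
$- \frac{360}{-109 - 64} - \frac{187}{-134} = - \frac{360}{-173} - - \frac{187}{134} = \left(-360\right) \left(- \frac{1}{173}\right) + \frac{187}{134} = \frac{360}{173} + \frac{187}{134} = \frac{80591}{23182}$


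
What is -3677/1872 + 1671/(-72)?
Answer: -47123/1872 ≈ -25.173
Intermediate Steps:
-3677/1872 + 1671/(-72) = -3677*1/1872 + 1671*(-1/72) = -3677/1872 - 557/24 = -47123/1872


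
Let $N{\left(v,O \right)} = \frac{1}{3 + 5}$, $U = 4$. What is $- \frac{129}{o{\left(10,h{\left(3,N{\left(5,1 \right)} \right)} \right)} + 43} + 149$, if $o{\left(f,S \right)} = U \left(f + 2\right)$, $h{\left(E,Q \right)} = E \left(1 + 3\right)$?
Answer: $\frac{13430}{91} \approx 147.58$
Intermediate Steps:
$N{\left(v,O \right)} = \frac{1}{8}$
$h{\left(E,Q \right)} = 4 E$ ($h{\left(E,Q \right)} = E 4 = 4 E$)
$o{\left(f,S \right)} = 8 + 4 f$ ($o{\left(f,S \right)} = 4 \left(f + 2\right) = 4 \left(2 + f\right) = 8 + 4 f$)
$- \frac{129}{o{\left(10,h{\left(3,N{\left(5,1 \right)} \right)} \right)} + 43} + 149 = - \frac{129}{\left(8 + 4 \cdot 10\right) + 43} + 149 = - \frac{129}{\left(8 + 40\right) + 43} + 149 = - \frac{129}{48 + 43} + 149 = - \frac{129}{91} + 149 = \frac{13430}{91}$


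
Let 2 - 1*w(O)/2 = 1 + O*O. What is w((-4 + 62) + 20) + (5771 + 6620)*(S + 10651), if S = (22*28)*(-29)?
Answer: -89388449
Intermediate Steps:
S = -17864 (S = 616*(-29) = -17864)
w(O) = 2 - 2*O**2 (w(O) = 4 - 2*(1 + O*O) = 4 - 2*(1 + O**2) = 4 + (-2 - 2*O**2) = 2 - 2*O**2)
w((-4 + 62) + 20) + (5771 + 6620)*(S + 10651) = (2 - 2*((-4 + 62) + 20)**2) + (5771 + 6620)*(-17864 + 10651) = (2 - 2*(58 + 20)**2) + 12391*(-7213) = (2 - 2*78**2) - 89376283 = (2 - 2*6084) - 89376283 = (2 - 12168) - 89376283 = -12166 - 89376283 = -89388449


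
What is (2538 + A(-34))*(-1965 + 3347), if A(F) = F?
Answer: 3460528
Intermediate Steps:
(2538 + A(-34))*(-1965 + 3347) = (2538 - 34)*(-1965 + 3347) = 2504*1382 = 3460528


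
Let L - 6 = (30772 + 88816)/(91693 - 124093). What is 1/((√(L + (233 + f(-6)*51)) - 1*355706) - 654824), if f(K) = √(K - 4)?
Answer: -1/(1010530 - √(1906003/8100 + 51*I*√10)) ≈ -9.896e-7 - 4.8947e-12*I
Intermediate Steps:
f(K) = √(-4 + K)
L = 18703/8100 (L = 6 + (30772 + 88816)/(91693 - 124093) = 6 + 119588/(-32400) = 6 + 119588*(-1/32400) = 6 - 29897/8100 = 18703/8100 ≈ 2.3090)
1/((√(L + (233 + f(-6)*51)) - 1*355706) - 654824) = 1/((√(18703/8100 + (233 + √(-4 - 6)*51)) - 1*355706) - 654824) = 1/((√(18703/8100 + (233 + √(-10)*51)) - 355706) - 654824) = 1/((√(18703/8100 + (233 + (I*√10)*51)) - 355706) - 654824) = 1/((√(18703/8100 + (233 + 51*I*√10)) - 355706) - 654824) = 1/((√(1906003/8100 + 51*I*√10) - 355706) - 654824) = 1/((-355706 + √(1906003/8100 + 51*I*√10)) - 654824) = 1/(-1010530 + √(1906003/8100 + 51*I*√10))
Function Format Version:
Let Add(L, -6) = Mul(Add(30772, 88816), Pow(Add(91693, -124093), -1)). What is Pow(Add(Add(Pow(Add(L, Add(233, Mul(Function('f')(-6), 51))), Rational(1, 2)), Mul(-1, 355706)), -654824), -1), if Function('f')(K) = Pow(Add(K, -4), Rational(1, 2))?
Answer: Mul(-1, Pow(Add(1010530, Mul(-1, Pow(Add(Rational(1906003, 8100), Mul(51, I, Pow(10, Rational(1, 2)))), Rational(1, 2)))), -1)) ≈ Add(-9.8960e-7, Mul(-4.8947e-12, I))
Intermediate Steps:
Function('f')(K) = Pow(Add(-4, K), Rational(1, 2))
L = Rational(18703, 8100) (L = Add(6, Mul(Add(30772, 88816), Pow(Add(91693, -124093), -1))) = Add(6, Mul(119588, Pow(-32400, -1))) = Add(6, Mul(119588, Rational(-1, 32400))) = Add(6, Rational(-29897, 8100)) = Rational(18703, 8100) ≈ 2.3090)
Pow(Add(Add(Pow(Add(L, Add(233, Mul(Function('f')(-6), 51))), Rational(1, 2)), Mul(-1, 355706)), -654824), -1) = Pow(Add(Add(Pow(Add(Rational(18703, 8100), Add(233, Mul(Pow(Add(-4, -6), Rational(1, 2)), 51))), Rational(1, 2)), Mul(-1, 355706)), -654824), -1) = Pow(Add(Add(Pow(Add(Rational(18703, 8100), Add(233, Mul(Pow(-10, Rational(1, 2)), 51))), Rational(1, 2)), -355706), -654824), -1) = Pow(Add(Add(Pow(Add(Rational(18703, 8100), Add(233, Mul(Mul(I, Pow(10, Rational(1, 2))), 51))), Rational(1, 2)), -355706), -654824), -1) = Pow(Add(Add(Pow(Add(Rational(18703, 8100), Add(233, Mul(51, I, Pow(10, Rational(1, 2))))), Rational(1, 2)), -355706), -654824), -1) = Pow(Add(Add(Pow(Add(Rational(1906003, 8100), Mul(51, I, Pow(10, Rational(1, 2)))), Rational(1, 2)), -355706), -654824), -1) = Pow(Add(Add(-355706, Pow(Add(Rational(1906003, 8100), Mul(51, I, Pow(10, Rational(1, 2)))), Rational(1, 2))), -654824), -1) = Pow(Add(-1010530, Pow(Add(Rational(1906003, 8100), Mul(51, I, Pow(10, Rational(1, 2)))), Rational(1, 2))), -1)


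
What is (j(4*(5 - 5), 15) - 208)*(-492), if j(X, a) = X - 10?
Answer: 107256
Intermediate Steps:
j(X, a) = -10 + X
(j(4*(5 - 5), 15) - 208)*(-492) = ((-10 + 4*(5 - 5)) - 208)*(-492) = ((-10 + 4*0) - 208)*(-492) = ((-10 + 0) - 208)*(-492) = (-10 - 208)*(-492) = -218*(-492) = 107256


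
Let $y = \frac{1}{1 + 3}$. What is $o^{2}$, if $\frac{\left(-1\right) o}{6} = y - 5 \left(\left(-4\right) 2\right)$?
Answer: $\frac{233289}{4} \approx 58322.0$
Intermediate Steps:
$y = \frac{1}{4} \approx 0.25$
$o = - \frac{483}{2}$ ($o = - 6 \left(\frac{1}{4} - 5 \left(\left(-4\right) 2\right)\right) = - 6 \left(\frac{1}{4} - -40\right) = - 6 \left(\frac{1}{4} + 40\right) = \left(-6\right) \frac{161}{4} = - \frac{483}{2} \approx -241.5$)
$o^{2} = \left(- \frac{483}{2}\right)^{2} = \frac{233289}{4}$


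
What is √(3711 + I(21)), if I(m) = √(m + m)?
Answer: √(3711 + √42) ≈ 60.971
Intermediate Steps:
I(m) = √2*√m (I(m) = √(2*m) = √2*√m)
√(3711 + I(21)) = √(3711 + √2*√21) = √(3711 + √42)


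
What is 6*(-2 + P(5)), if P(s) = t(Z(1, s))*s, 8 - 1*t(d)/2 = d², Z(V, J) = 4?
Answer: -492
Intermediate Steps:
t(d) = 16 - 2*d²
P(s) = -16*s (P(s) = (16 - 2*4²)*s = (16 - 2*16)*s = (16 - 32)*s = -16*s)
6*(-2 + P(5)) = 6*(-2 - 16*5) = 6*(-2 - 80) = 6*(-82) = -492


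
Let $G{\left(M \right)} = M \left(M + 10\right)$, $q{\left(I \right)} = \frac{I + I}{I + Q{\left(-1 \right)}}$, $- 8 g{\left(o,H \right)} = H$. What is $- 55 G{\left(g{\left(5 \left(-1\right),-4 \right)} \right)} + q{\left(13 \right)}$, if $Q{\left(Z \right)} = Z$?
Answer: $- \frac{3439}{12} \approx -286.58$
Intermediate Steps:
$g{\left(o,H \right)} = - \frac{H}{8}$
$q{\left(I \right)} = \frac{2 I}{-1 + I}$ ($q{\left(I \right)} = \frac{I + I}{I - 1} = \frac{2 I}{-1 + I}$)
$G{\left(M \right)} = M \left(10 + M\right)$
$- 55 G{\left(g{\left(5 \left(-1\right),-4 \right)} \right)} + q{\left(13 \right)} = - 55 \left(- \frac{1}{8}\right) \left(-4\right) \left(10 - - \frac{1}{2}\right) + 2 \cdot 13 \frac{1}{-1 + 13} = - 55 \frac{10 + \frac{1}{2}}{2} + 2 \cdot 13 \cdot \frac{1}{12} = - 55 \cdot \frac{1}{2} \cdot \frac{21}{2} + 2 \cdot 13 \cdot \frac{1}{12} = \left(-55\right) \frac{21}{4} + \frac{13}{6} = - \frac{1155}{4} + \frac{13}{6} = - \frac{3439}{12}$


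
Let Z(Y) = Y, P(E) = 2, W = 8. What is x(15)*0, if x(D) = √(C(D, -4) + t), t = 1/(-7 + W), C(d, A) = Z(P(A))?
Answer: 0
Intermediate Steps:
C(d, A) = 2
t = 1 (t = 1/(-7 + 8) = 1/1 = 1)
x(D) = √3 (x(D) = √(2 + 1) = √3)
x(15)*0 = √3*0 = 0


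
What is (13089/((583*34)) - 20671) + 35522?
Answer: 294389611/19822 ≈ 14852.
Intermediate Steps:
(13089/((583*34)) - 20671) + 35522 = (13089/19822 - 20671) + 35522 = -409727473/19822 + 35522 = 294389611/19822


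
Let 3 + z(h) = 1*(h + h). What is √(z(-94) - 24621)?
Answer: 2*I*√6203 ≈ 157.52*I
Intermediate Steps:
z(h) = -3 + 2*h (z(h) = -3 + 1*(h + h) = -3 + 1*(2*h) = -3 + 2*h)
√(z(-94) - 24621) = √((-3 + 2*(-94)) - 24621) = √((-3 - 188) - 24621) = √(-191 - 24621) = √(-24812) = 2*I*√6203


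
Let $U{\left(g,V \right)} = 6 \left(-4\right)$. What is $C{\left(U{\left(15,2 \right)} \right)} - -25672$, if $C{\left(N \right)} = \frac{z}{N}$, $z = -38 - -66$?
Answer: $\frac{154025}{6} \approx 25671.0$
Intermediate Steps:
$z = 28$ ($z = -38 + 66 = 28$)
$U{\left(g,V \right)} = -24$
$C{\left(N \right)} = \frac{28}{N}$
$C{\left(U{\left(15,2 \right)} \right)} - -25672 = \frac{28}{-24} - -25672 = 28 \left(- \frac{1}{24}\right) + 25672 = - \frac{7}{6} + 25672 = \frac{154025}{6}$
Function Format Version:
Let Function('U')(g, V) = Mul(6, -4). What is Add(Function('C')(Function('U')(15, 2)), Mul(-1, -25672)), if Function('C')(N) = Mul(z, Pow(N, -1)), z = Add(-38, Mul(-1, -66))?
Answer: Rational(154025, 6) ≈ 25671.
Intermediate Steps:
z = 28 (z = Add(-38, 66) = 28)
Function('U')(g, V) = -24
Function('C')(N) = Mul(28, Pow(N, -1))
Add(Function('C')(Function('U')(15, 2)), Mul(-1, -25672)) = Add(Mul(28, Pow(-24, -1)), Mul(-1, -25672)) = Add(Mul(28, Rational(-1, 24)), 25672) = Add(Rational(-7, 6), 25672) = Rational(154025, 6)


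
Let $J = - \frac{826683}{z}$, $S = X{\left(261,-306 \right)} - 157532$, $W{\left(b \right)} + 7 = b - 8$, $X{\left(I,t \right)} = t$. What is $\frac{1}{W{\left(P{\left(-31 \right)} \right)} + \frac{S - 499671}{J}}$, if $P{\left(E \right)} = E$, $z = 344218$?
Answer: $\frac{826683}{226288405544} \approx 3.6532 \cdot 10^{-6}$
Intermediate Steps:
$W{\left(b \right)} = -15 + b$ ($W{\left(b \right)} = -7 + \left(b - 8\right) = -7 + \left(-8 + b\right) = -15 + b$)
$S = -157838$ ($S = -306 - 157532 = -157838$)
$J = - \frac{826683}{344218} \approx -2.4016$
$\frac{1}{W{\left(P{\left(-31 \right)} \right)} + \frac{S - 499671}{J}} = \frac{1}{\left(-15 - 31\right) + \frac{-157838 - 499671}{- \frac{826683}{344218}}} = \frac{1}{-46 - - \frac{226326432962}{826683}} = \frac{1}{-46 + \frac{226326432962}{826683}} = \frac{1}{\frac{226288405544}{826683}} = \frac{826683}{226288405544}$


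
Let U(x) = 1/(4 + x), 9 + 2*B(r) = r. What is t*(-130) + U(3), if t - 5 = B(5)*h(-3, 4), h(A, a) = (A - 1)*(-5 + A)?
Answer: 53691/7 ≈ 7670.1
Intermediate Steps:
B(r) = -9/2 + r/2
h(A, a) = (-1 + A)*(-5 + A)
t = -59 (t = 5 + (-9/2 + (1/2)*5)*(5 + (-3)**2 - 6*(-3)) = 5 + (-9/2 + 5/2)*(5 + 9 + 18) = 5 - 2*32 = 5 - 64 = -59)
t*(-130) + U(3) = -59*(-130) + 1/(4 + 3) = 7670 + 1/7 = 53691/7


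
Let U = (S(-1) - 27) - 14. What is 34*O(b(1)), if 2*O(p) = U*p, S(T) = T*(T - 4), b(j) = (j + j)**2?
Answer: -2448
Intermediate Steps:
b(j) = 4*j**2 (b(j) = (2*j)**2 = 4*j**2)
S(T) = T*(-4 + T)
U = -36 (U = (-(-4 - 1) - 27) - 14 = (-1*(-5) - 27) - 14 = (5 - 27) - 14 = -22 - 14 = -36)
O(p) = -18*p (O(p) = (-36*p)/2 = -18*p)
34*O(b(1)) = 34*(-72*1**2) = 34*(-72) = -2448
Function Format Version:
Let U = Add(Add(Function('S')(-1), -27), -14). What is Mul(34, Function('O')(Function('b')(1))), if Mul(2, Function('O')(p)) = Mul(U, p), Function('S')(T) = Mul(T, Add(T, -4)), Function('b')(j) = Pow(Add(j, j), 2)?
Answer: -2448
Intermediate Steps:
Function('b')(j) = Mul(4, Pow(j, 2)) (Function('b')(j) = Pow(Mul(2, j), 2) = Mul(4, Pow(j, 2)))
Function('S')(T) = Mul(T, Add(-4, T))
U = -36 (U = Add(Add(Mul(-1, Add(-4, -1)), -27), -14) = Add(Add(Mul(-1, -5), -27), -14) = Add(Add(5, -27), -14) = Add(-22, -14) = -36)
Function('O')(p) = Mul(-18, p) (Function('O')(p) = Mul(Rational(1, 2), Mul(-36, p)) = Mul(-18, p))
Mul(34, Function('O')(Function('b')(1))) = Mul(34, Mul(-18, Mul(4, Pow(1, 2)))) = Mul(34, Mul(-18, Mul(4, 1))) = Mul(34, Mul(-18, 4)) = Mul(34, -72) = -2448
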